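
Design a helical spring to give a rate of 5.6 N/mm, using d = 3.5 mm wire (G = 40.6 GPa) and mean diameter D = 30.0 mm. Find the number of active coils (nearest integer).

N_a = Gd⁴/(8D³k) = (40.6×10³ × 3.5⁴)/(8 × 30.0³ × 5.6)
    = 6.09254e+06 / 1.2096e+06 = 5.037 → 5 coils

5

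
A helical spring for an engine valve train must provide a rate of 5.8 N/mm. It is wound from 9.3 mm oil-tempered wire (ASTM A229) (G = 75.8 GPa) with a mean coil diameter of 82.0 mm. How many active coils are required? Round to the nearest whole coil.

22

N_a = Gd⁴/(8D³k) = (75.8×10³ × 9.3⁴)/(8 × 82.0³ × 5.8)
    = 5.67023e+08 / 2.55835e+07 = 22.16 → 22 coils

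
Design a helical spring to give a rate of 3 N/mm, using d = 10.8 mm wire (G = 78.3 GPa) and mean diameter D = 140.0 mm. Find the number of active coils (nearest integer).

16

N_a = Gd⁴/(8D³k) = (78.3×10³ × 10.8⁴)/(8 × 140.0³ × 3)
    = 1.06526e+09 / 6.5856e+07 = 16.18 → 16 coils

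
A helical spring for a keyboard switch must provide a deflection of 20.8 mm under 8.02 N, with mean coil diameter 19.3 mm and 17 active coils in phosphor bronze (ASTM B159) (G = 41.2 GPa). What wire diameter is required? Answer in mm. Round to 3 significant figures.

1.74 mm

Required rate k = F/δ = 8.02/20.8 = 0.38558 N/mm
d = (8D³N_a·k / G)^(1/4) = (8·19.3³·17·0.38558 / (41.2×10³))^0.25
  = (9.1501)^0.25 = 1.7392 mm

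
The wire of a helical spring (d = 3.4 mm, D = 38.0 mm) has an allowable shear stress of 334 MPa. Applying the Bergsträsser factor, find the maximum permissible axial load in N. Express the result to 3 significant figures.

121 N

C = D/d = 38.0/3.4 = 11.1765
K_B = (4C+2)/(4C−3) = 46.706/41.706 = 1.1199
τ_max = K·8FD/(πd³) → F_max = τ_allow·πd³/(8DK)
F_max = 334·π·3.4³/(8·38.0·1.1199) = 41241/340.45 = 121.14 N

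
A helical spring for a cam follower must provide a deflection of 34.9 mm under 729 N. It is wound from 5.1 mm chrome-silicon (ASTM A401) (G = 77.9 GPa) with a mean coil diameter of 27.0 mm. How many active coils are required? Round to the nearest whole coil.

Required rate k = F/δ = 729/34.9 = 20.888 N/mm
N_a = Gd⁴/(8D³k) = (77.9×10³ × 5.1⁴)/(8 × 27.0³ × 20.888)
    = 5.27009e+07 / 3.28915e+06 = 16.02 → 16 coils

16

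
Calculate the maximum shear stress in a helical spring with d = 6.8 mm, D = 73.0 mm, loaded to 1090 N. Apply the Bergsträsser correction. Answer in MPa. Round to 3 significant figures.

725 MPa

Spring index C = D/d = 73.0/6.8 = 10.7353
K_B = (4C+2)/(4C−3) = 44.941/39.941 = 1.1252
τ₀ = 8FD/(πd³) = 8·1090·73.0/(π·6.8³) = 636560/987.82 = 644.41 MPa
τ_max = K·τ₀ = 1.1252 × 644.41 = 725.08 MPa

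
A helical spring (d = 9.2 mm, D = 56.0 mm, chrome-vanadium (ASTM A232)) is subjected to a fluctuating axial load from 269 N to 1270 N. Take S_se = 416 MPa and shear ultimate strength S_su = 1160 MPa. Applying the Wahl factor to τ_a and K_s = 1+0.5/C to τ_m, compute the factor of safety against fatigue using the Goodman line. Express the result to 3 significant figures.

2.46

C = D/d = 56.0/9.2 = 6.0870; K_W = (4C−1)/(4C−4)+0.615/C = 1.2485; K_s = 1+0.5/C = 1.0821
F_a = (F_max−F_min)/2 = 500.5 N; F_m = (F_max+F_min)/2 = 769.5 N
τ_a = K_W·8F_aD/(πd³) = 1.2485 × 91.658 = 114.43 MPa
τ_m = K_s·8F_mD/(πd³) = 1.0821 × 140.92 = 152.5 MPa
Goodman: 1/n_f = τ_a/S_se + τ_m/S_su = 114.43/416 + 152.5/1160 = 0.27508 + 0.13146 = 0.40654
n_f = 1/0.40654 = 2.46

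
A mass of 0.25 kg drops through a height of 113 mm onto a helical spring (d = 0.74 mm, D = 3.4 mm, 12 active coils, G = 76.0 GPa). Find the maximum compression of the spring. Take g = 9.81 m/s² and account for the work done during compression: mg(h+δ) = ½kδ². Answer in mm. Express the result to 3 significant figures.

k = Gd⁴/(8D³N_a) = (76.0×10³)(0.74⁴)/(8·3.4³·12) = 6.0399 N/mm
W = mg = 0.25 × 9.81 = 2.4525 N
½kδ² − Wδ − Wh = 0 → δ = (W + √(W² + 2kWh))/k
δ = (2.4525 + √(6.0148 + 3347.73))/6.0399 = (2.4525 + 57.911)/6.0399 = 9.9941 mm

9.99 mm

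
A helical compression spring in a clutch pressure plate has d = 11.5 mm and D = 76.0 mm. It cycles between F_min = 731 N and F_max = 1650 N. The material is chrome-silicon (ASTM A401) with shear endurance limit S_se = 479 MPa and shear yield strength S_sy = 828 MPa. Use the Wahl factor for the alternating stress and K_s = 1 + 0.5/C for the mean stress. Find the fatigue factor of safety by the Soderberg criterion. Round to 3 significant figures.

2.89

C = D/d = 76.0/11.5 = 6.6087; K_W = (4C−1)/(4C−4)+0.615/C = 1.2268; K_s = 1+0.5/C = 1.0757
F_a = (F_max−F_min)/2 = 459.5 N; F_m = (F_max+F_min)/2 = 1190.5 N
τ_a = K_W·8F_aD/(πd³) = 1.2268 × 58.472 = 71.732 MPa
τ_m = K_s·8F_mD/(πd³) = 1.0757 × 151.49 = 162.95 MPa
Soderberg: 1/n_f = τ_a/S_se + τ_m/S_sy = 71.732/479 + 162.95/828 = 0.14975 + 0.19680 = 0.34656
n_f = 1/0.34656 = 2.886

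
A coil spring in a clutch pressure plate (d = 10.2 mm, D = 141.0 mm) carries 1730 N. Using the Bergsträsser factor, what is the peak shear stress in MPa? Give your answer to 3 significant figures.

Spring index C = D/d = 141.0/10.2 = 13.8235
K_B = (4C+2)/(4C−3) = 57.294/52.294 = 1.0956
τ₀ = 8FD/(πd³) = 8·1730·141.0/(π·10.2³) = 1.95144e+06/3333.9 = 585.34 MPa
τ_max = K·τ₀ = 1.0956 × 585.34 = 641.3 MPa

641 MPa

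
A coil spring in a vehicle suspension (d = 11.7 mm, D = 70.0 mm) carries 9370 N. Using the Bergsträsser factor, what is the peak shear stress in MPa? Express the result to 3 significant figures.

1290 MPa

Spring index C = D/d = 70.0/11.7 = 5.9829
K_B = (4C+2)/(4C−3) = 25.932/20.932 = 1.2389
τ₀ = 8FD/(πd³) = 8·9370·70.0/(π·11.7³) = 5.2472e+06/5031.6 = 1042.8 MPa
τ_max = K·τ₀ = 1.2389 × 1042.8 = 1292 MPa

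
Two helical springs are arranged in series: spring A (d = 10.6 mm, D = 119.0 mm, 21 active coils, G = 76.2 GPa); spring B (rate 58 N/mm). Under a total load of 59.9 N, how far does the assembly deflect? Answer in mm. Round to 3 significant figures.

18.7 mm

k_A = Gd⁴/(8D³N_a) = (76.2×10³)(10.6⁴)/(8·119.0³·21) = 3.398 N/mm
Series: 1/k_eq = 1/3.398 + 1/58 = 0.31153; k_eq = 3.21 N/mm
δ = F/k_eq = 59.9/3.21 = 18.661 mm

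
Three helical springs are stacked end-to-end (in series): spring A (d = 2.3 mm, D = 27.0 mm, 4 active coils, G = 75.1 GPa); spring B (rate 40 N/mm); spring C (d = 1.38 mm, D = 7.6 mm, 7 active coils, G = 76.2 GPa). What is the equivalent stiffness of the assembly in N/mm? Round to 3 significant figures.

2.42 N/mm

k_A = Gd⁴/(8D³N_a) = (75.1×10³)(2.3⁴)/(8·27.0³·4) = 3.3366 N/mm
k_C = Gd⁴/(8D³N_a) = (76.2×10³)(1.38⁴)/(8·7.6³·7) = 11.242 N/mm
Series: 1/k_eq = 1/3.3366 + 1/40 + 1/11.242 = 0.41365; k_eq = 2.4175 N/mm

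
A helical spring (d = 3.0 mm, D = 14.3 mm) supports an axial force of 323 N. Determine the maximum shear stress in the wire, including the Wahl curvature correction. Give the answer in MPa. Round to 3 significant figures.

Spring index C = D/d = 14.3/3.0 = 4.7667
K_W = (4C−1)/(4C−4) + 0.615/C = 18.067/15.067 + 0.1290 = 1.3281
τ₀ = 8FD/(πd³) = 8·323·14.3/(π·3.0³) = 36951.2/84.823 = 435.63 MPa
τ_max = K·τ₀ = 1.3281 × 435.63 = 578.57 MPa

579 MPa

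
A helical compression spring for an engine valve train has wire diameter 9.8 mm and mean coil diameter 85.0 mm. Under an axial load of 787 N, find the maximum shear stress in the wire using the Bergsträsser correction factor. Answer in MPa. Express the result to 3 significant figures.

Spring index C = D/d = 85.0/9.8 = 8.6735
K_B = (4C+2)/(4C−3) = 36.694/31.694 = 1.1578
τ₀ = 8FD/(πd³) = 8·787·85.0/(π·9.8³) = 535160/2956.8 = 180.99 MPa
τ_max = K·τ₀ = 1.1578 × 180.99 = 209.54 MPa

210 MPa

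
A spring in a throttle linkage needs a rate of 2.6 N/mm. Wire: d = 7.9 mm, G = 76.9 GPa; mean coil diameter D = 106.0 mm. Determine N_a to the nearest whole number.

N_a = Gd⁴/(8D³k) = (76.9×10³ × 7.9⁴)/(8 × 106.0³ × 2.6)
    = 2.99526e+08 / 2.47731e+07 = 12.09 → 12 coils

12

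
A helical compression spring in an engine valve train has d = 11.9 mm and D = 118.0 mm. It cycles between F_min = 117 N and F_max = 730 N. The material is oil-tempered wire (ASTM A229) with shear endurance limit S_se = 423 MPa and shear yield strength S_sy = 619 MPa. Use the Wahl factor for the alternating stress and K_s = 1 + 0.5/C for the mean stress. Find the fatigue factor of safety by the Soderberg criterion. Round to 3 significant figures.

3.62

C = D/d = 118.0/11.9 = 9.9160; K_W = (4C−1)/(4C−4)+0.615/C = 1.1461; K_s = 1+0.5/C = 1.0504
F_a = (F_max−F_min)/2 = 306.5 N; F_m = (F_max+F_min)/2 = 423.5 N
τ_a = K_W·8F_aD/(πd³) = 1.1461 × 54.653 = 62.64 MPa
τ_m = K_s·8F_mD/(πd³) = 1.0504 × 75.515 = 79.323 MPa
Soderberg: 1/n_f = τ_a/S_se + τ_m/S_sy = 62.64/423 + 79.323/619 = 0.14808 + 0.12815 = 0.27623
n_f = 1/0.27623 = 3.62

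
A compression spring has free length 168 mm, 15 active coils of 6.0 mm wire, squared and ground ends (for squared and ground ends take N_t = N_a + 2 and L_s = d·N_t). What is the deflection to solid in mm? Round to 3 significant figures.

66.0 mm

N_t = 17; L_s = 6.0·17 = 102 mm
δ_solid = L₀ − L_s = 168 − 102 = 66 mm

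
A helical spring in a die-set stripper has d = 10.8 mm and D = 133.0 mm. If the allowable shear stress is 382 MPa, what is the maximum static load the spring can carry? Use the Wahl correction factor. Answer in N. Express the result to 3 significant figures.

1270 N

C = D/d = 133.0/10.8 = 12.3148
K_W = (4C−1)/(4C−4) + 0.615/C = 48.259/45.259 + 0.0499 = 1.1162
τ_max = K·8FD/(πd³) → F_max = τ_allow·πd³/(8DK)
F_max = 382·π·10.8³/(8·133.0·1.1162) = 1.5118e+06/1187.7 = 1272.9 N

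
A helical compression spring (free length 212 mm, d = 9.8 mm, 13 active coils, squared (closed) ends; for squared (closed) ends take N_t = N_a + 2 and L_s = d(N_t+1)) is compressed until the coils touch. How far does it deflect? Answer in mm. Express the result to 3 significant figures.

55.2 mm

N_t = 15; L_s = 9.8·16 = 156.8 mm
δ_solid = L₀ − L_s = 212 − 156.8 = 55.2 mm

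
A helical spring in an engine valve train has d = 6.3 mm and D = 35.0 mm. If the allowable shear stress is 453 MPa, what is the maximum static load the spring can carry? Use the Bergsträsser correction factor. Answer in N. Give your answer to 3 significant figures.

1010 N

C = D/d = 35.0/6.3 = 5.5556
K_B = (4C+2)/(4C−3) = 24.222/19.222 = 1.2601
τ_max = K·8FD/(πd³) → F_max = τ_allow·πd³/(8DK)
F_max = 453·π·6.3³/(8·35.0·1.2601) = 3.5585e+05/352.83 = 1008.6 N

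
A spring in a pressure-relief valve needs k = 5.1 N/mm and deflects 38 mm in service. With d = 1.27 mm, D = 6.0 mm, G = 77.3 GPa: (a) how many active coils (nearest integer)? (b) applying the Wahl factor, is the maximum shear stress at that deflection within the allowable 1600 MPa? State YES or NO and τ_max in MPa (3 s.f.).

(a) 23 coils; (b) NO, τ_max = 1910 MPa

N_a = Gd⁴/(8D³k) = (77.3×10³)(1.27⁴)/(8·6.0³·5.1) = 22.82 → N_a = 23
Actual rate k = Gd⁴/(8D³·23) = 5.0597 N/mm
Working load F = kδ = 5.0597·38 = 192.27 N
C = 6.0/1.27 = 4.7244; K_W = (4C−1)/(4C−4)+0.615/C = 1.3315
τ_max = K_W·8FD/(πd³) = 1.3315·1434.1 = 1909.6 MPa
τ_max > 1600 MPa → exceeds allowable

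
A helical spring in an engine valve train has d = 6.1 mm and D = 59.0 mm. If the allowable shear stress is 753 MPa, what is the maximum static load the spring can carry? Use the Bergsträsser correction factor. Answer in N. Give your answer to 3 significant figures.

C = D/d = 59.0/6.1 = 9.6721
K_B = (4C+2)/(4C−3) = 40.689/35.689 = 1.1401
τ_max = K·8FD/(πd³) → F_max = τ_allow·πd³/(8DK)
F_max = 753·π·6.1³/(8·59.0·1.1401) = 5.3695e+05/538.13 = 997.81 N

998 N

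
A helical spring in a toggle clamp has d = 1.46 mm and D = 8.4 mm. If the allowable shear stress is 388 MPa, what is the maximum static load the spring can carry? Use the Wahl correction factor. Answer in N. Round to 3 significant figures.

C = D/d = 8.4/1.46 = 5.7534
K_W = (4C−1)/(4C−4) + 0.615/C = 22.014/19.014 + 0.1069 = 1.2647
τ_max = K·8FD/(πd³) → F_max = τ_allow·πd³/(8DK)
F_max = 388·π·1.46³/(8·8.4·1.2647) = 3793.5/84.986 = 44.637 N

44.6 N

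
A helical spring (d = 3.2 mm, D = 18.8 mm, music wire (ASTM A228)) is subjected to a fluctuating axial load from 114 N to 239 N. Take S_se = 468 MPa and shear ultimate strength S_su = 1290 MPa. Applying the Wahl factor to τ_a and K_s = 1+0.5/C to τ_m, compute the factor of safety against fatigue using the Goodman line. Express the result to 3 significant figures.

2.16

C = D/d = 18.8/3.2 = 5.8750; K_W = (4C−1)/(4C−4)+0.615/C = 1.2585; K_s = 1+0.5/C = 1.0851
F_a = (F_max−F_min)/2 = 62.5 N; F_m = (F_max+F_min)/2 = 176.5 N
τ_a = K_W·8F_aD/(πd³) = 1.2585 × 91.312 = 114.92 MPa
τ_m = K_s·8F_mD/(πd³) = 1.0851 × 257.87 = 279.81 MPa
Goodman: 1/n_f = τ_a/S_se + τ_m/S_su = 114.92/468 + 279.81/1290 = 0.24555 + 0.21691 = 0.46246
n_f = 1/0.46246 = 2.162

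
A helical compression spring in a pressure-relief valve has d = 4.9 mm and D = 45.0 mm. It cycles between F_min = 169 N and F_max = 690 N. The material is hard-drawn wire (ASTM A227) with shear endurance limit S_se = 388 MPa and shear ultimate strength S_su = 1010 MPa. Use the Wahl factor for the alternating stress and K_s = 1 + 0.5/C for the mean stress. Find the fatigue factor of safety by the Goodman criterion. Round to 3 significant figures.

C = D/d = 45.0/4.9 = 9.1837; K_W = (4C−1)/(4C−4)+0.615/C = 1.1586; K_s = 1+0.5/C = 1.0544
F_a = (F_max−F_min)/2 = 260.5 N; F_m = (F_max+F_min)/2 = 429.5 N
τ_a = K_W·8F_aD/(πd³) = 1.1586 × 253.73 = 293.97 MPa
τ_m = K_s·8F_mD/(πd³) = 1.0544 × 418.34 = 441.11 MPa
Goodman: 1/n_f = τ_a/S_se + τ_m/S_su = 293.97/388 + 441.11/1010 = 0.75767 + 0.43675 = 1.1944
n_f = 1/1.1944 = 0.8372

0.837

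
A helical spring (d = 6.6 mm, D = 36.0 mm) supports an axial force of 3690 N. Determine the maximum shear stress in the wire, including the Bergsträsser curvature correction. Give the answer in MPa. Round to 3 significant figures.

Spring index C = D/d = 36.0/6.6 = 5.4545
K_B = (4C+2)/(4C−3) = 23.818/18.818 = 1.2657
τ₀ = 8FD/(πd³) = 8·3690·36.0/(π·6.6³) = 1.06272e+06/903.2 = 1176.6 MPa
τ_max = K·τ₀ = 1.2657 × 1176.6 = 1489.3 MPa

1490 MPa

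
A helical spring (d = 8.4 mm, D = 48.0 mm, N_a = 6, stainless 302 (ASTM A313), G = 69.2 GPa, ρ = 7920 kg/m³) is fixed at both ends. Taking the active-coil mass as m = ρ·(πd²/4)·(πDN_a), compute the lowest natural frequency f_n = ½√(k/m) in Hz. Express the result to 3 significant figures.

k = Gd⁴/(8D³N_a) = (69.2×10³)(8.4⁴)/(8·48.0³·6) = 64.902 N/mm = 64902 N/m
Wire length L = πDN_a = π·48.0·6 = 904.78 mm
m = ρ·(πd²/4)·L = 7920 × 55.418×10⁻⁶ m² × 0.90478 m = 0.39711 kg
f_n = ½√(k/m) = 0.5·√(64902/0.39711) = 0.5·√(1.6343e+05) = 202.13 Hz

202 Hz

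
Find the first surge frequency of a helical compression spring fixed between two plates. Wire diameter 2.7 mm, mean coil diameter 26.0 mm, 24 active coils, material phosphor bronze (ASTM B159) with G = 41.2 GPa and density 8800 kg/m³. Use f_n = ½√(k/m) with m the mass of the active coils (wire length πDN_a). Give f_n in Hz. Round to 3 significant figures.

40.5 Hz

k = Gd⁴/(8D³N_a) = (41.2×10³)(2.7⁴)/(8·26.0³·24) = 0.64883 N/mm = 648.83 N/m
Wire length L = πDN_a = π·26.0·24 = 1960.4 mm
m = ρ·(πd²/4)·L = 8800 × 5.7256×10⁻⁶ m² × 1.9604 m = 0.098772 kg
f_n = ½√(k/m) = 0.5·√(648.83/0.098772) = 0.5·√(6569) = 40.525 Hz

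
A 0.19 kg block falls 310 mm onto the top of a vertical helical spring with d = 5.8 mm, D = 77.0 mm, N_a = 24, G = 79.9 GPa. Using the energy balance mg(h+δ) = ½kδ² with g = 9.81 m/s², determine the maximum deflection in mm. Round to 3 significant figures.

35.3 mm

k = Gd⁴/(8D³N_a) = (79.9×10³)(5.8⁴)/(8·77.0³·24) = 1.0315 N/mm
W = mg = 0.19 × 9.81 = 1.8639 N
½kδ² − Wδ − Wh = 0 → δ = (W + √(W² + 2kWh))/k
δ = (1.8639 + √(3.4741 + 1192.06))/1.0315 = (1.8639 + 34.577)/1.0315 = 35.326 mm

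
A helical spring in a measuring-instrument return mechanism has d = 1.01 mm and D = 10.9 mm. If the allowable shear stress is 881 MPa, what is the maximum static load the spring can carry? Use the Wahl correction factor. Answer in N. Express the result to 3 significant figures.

C = D/d = 10.9/1.01 = 10.7921
K_W = (4C−1)/(4C−4) + 0.615/C = 42.168/39.168 + 0.0570 = 1.1336
τ_max = K·8FD/(πd³) → F_max = τ_allow·πd³/(8DK)
F_max = 881·π·1.01³/(8·10.9·1.1336) = 2851.6/98.848 = 28.848 N

28.8 N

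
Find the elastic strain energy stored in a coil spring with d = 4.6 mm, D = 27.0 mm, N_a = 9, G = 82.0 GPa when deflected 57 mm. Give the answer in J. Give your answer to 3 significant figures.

k = Gd⁴/(8D³N_a) = (82.0×10³)(4.6⁴)/(8·27.0³·9) = 25.907 N/mm
U = ½kδ² = 0.5 × 25.907 × 57² = 42086 N·mm = 42.086 J

42.1 J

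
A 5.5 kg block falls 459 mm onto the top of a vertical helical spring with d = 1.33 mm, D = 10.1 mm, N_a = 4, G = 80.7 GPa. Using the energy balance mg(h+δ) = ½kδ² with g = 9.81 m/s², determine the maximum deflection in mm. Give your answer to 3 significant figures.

87.8 mm

k = Gd⁴/(8D³N_a) = (80.7×10³)(1.33⁴)/(8·10.1³·4) = 7.6589 N/mm
W = mg = 5.5 × 9.81 = 53.955 N
½kδ² − Wδ − Wh = 0 → δ = (W + √(W² + 2kWh))/k
δ = (53.955 + √(2911.1 + 379350))/7.6589 = (53.955 + 618.27)/7.6589 = 87.771 mm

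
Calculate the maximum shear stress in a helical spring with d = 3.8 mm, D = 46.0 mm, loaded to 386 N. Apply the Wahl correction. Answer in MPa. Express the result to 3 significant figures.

Spring index C = D/d = 46.0/3.8 = 12.1053
K_W = (4C−1)/(4C−4) + 0.615/C = 47.421/44.421 + 0.0508 = 1.1183
τ₀ = 8FD/(πd³) = 8·386·46.0/(π·3.8³) = 142048/172.39 = 824.01 MPa
τ_max = K·τ₀ = 1.1183 × 824.01 = 921.53 MPa

922 MPa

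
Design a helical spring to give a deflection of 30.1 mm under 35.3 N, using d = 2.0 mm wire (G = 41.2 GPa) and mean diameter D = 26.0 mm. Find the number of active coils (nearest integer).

4

Required rate k = F/δ = 35.3/30.1 = 1.1728 N/mm
N_a = Gd⁴/(8D³k) = (41.2×10³ × 2.0⁴)/(8 × 26.0³ × 1.1728)
    = 659200 / 164899 = 3.998 → 4 coils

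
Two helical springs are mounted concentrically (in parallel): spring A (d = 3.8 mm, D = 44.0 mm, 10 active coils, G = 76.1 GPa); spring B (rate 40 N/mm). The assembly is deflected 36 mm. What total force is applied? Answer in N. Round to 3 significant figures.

1520 N

k_A = Gd⁴/(8D³N_a) = (76.1×10³)(3.8⁴)/(8·44.0³·10) = 2.3285 N/mm
Parallel: k_eq = 2.3285 + 40 = 42.328 N/mm
F = k_eq·δ = 42.328·36 = 1523.8 N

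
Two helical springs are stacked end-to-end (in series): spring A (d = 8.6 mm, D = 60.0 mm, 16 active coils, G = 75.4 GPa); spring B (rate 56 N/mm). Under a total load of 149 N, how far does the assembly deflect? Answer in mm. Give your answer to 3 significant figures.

k_A = Gd⁴/(8D³N_a) = (75.4×10³)(8.6⁴)/(8·60.0³·16) = 14.918 N/mm
Series: 1/k_eq = 1/14.918 + 1/56 = 0.084892; k_eq = 11.78 N/mm
δ = F/k_eq = 149/11.78 = 12.649 mm

12.6 mm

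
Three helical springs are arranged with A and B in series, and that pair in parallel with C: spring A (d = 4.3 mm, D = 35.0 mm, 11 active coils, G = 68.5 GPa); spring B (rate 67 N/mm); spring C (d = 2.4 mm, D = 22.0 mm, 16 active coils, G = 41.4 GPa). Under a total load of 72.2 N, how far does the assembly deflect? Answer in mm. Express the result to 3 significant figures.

k_A = Gd⁴/(8D³N_a) = (68.5×10³)(4.3⁴)/(8·35.0³·11) = 6.2069 N/mm
k_C = Gd⁴/(8D³N_a) = (41.4×10³)(2.4⁴)/(8·22.0³·16) = 1.0078 N/mm
Springs A,B series: k_AB = 1/(1/6.2069+1/67) = 5.6807 N/mm; parallel with C: k_eq = 5.6807+1.0078 = 6.6885 N/mm
δ = F/k_eq = 72.2/6.6885 = 10.795 mm

10.8 mm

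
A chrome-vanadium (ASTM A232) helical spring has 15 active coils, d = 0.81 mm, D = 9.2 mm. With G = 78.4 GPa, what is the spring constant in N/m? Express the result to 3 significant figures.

k = Gd⁴/(8D³N_a) = (78.4×10³ × 0.81⁴) / (8 × 9.2³ × 15)
  = 33748.6 / 93442.6 = 0.36117 N/mm = 361.17 N/m

361 N/m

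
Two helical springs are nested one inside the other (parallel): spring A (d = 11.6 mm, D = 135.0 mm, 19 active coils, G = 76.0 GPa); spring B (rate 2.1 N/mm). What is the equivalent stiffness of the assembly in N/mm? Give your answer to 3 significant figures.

k_A = Gd⁴/(8D³N_a) = (76.0×10³)(11.6⁴)/(8·135.0³·19) = 3.6796 N/mm
Parallel: k_eq = 3.6796 + 2.1 = 5.7796 N/mm

5.78 N/mm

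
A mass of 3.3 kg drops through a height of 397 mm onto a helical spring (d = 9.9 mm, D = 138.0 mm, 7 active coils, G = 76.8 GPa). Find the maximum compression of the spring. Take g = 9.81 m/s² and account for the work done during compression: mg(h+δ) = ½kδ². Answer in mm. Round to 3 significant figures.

k = Gd⁴/(8D³N_a) = (76.8×10³)(9.9⁴)/(8·138.0³·7) = 5.0128 N/mm
W = mg = 3.3 × 9.81 = 32.373 N
½kδ² − Wδ − Wh = 0 → δ = (W + √(W² + 2kWh))/k
δ = (32.373 + √(1048 + 128849))/5.0128 = (32.373 + 360.41)/5.0128 = 78.357 mm

78.4 mm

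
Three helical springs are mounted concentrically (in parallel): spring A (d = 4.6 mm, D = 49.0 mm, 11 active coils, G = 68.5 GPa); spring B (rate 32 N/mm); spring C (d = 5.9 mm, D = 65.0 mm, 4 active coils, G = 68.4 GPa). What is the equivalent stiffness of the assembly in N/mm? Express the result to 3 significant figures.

k_A = Gd⁴/(8D³N_a) = (68.5×10³)(4.6⁴)/(8·49.0³·11) = 2.9624 N/mm
k_C = Gd⁴/(8D³N_a) = (68.4×10³)(5.9⁴)/(8·65.0³·4) = 9.4314 N/mm
Parallel: k_eq = 2.9624 + 32 + 9.4314 = 44.394 N/mm

44.4 N/mm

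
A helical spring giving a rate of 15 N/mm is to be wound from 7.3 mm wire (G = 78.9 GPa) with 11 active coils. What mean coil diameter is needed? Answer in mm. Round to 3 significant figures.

D = (Gd⁴/(8N_a·k))^(1/3) = (78.9×10³·7.3⁴/(8·11·15))^(1/3)
  = (169744)^(1/3) = 55.3688 mm

55.4 mm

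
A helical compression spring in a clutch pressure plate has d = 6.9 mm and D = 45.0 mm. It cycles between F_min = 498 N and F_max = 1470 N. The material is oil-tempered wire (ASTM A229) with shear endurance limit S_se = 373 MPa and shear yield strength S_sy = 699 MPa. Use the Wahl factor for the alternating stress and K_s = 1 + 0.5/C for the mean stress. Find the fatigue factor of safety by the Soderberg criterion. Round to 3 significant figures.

0.919

C = D/d = 45.0/6.9 = 6.5217; K_W = (4C−1)/(4C−4)+0.615/C = 1.2301; K_s = 1+0.5/C = 1.0767
F_a = (F_max−F_min)/2 = 486 N; F_m = (F_max+F_min)/2 = 984 N
τ_a = K_W·8F_aD/(πd³) = 1.2301 × 169.53 = 208.54 MPa
τ_m = K_s·8F_mD/(πd³) = 1.0767 × 343.24 = 369.56 MPa
Soderberg: 1/n_f = τ_a/S_se + τ_m/S_sy = 208.54/373 + 369.56/699 = 0.55909 + 0.52869 = 1.0878
n_f = 1/1.0878 = 0.9193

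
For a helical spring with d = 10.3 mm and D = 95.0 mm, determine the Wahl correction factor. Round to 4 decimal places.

1.1579

C = D/d = 95.0/10.3 = 9.2233
K_W = (4C−1)/(4C−4) + 0.615/C = 35.893/32.893 + 0.0667 = 1.1579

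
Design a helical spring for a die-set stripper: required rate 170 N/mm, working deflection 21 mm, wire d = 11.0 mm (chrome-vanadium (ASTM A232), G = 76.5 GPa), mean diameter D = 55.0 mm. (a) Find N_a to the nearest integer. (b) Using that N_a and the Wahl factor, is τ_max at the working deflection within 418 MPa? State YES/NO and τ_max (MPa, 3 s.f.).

(a) 5 coils; (b) NO, τ_max = 487 MPa

N_a = Gd⁴/(8D³k) = (76.5×10³)(11.0⁴)/(8·55.0³·170) = 4.95 → N_a = 5
Actual rate k = Gd⁴/(8D³·5) = 168.3 N/mm
Working load F = kδ = 168.3·21 = 3534.3 N
C = 55.0/11.0 = 5.0000; K_W = (4C−1)/(4C−4)+0.615/C = 1.3105
τ_max = K_W·8FD/(πd³) = 1.3105·371.9 = 487.38 MPa
τ_max > 418 MPa → exceeds allowable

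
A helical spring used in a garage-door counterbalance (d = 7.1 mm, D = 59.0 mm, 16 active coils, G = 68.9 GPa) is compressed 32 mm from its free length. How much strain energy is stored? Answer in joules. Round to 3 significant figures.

k = Gd⁴/(8D³N_a) = (68.9×10³)(7.1⁴)/(8·59.0³·16) = 6.6602 N/mm
U = ½kδ² = 0.5 × 6.6602 × 32² = 3410 N·mm = 3.41 J

3.41 J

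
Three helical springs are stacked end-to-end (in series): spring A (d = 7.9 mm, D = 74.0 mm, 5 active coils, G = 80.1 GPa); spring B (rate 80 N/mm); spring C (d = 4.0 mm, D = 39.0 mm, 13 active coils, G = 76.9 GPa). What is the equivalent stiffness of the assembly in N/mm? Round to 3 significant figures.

k_A = Gd⁴/(8D³N_a) = (80.1×10³)(7.9⁴)/(8·74.0³·5) = 19.248 N/mm
k_C = Gd⁴/(8D³N_a) = (76.9×10³)(4.0⁴)/(8·39.0³·13) = 3.1911 N/mm
Series: 1/k_eq = 1/19.248 + 1/80 + 1/3.1911 = 0.37783; k_eq = 2.6467 N/mm

2.65 N/mm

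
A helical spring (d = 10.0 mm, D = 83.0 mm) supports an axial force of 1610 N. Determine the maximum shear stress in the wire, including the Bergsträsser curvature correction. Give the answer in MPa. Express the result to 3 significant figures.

397 MPa

Spring index C = D/d = 83.0/10.0 = 8.3000
K_B = (4C+2)/(4C−3) = 35.200/30.200 = 1.1656
τ₀ = 8FD/(πd³) = 8·1610·83.0/(π·10.0³) = 1.06904e+06/3141.6 = 340.29 MPa
τ_max = K·τ₀ = 1.1656 × 340.29 = 396.62 MPa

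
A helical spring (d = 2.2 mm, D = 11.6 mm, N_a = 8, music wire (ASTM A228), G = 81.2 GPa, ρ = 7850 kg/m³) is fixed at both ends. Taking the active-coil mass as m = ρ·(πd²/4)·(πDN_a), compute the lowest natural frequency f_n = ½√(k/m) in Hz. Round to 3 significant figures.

740 Hz

k = Gd⁴/(8D³N_a) = (81.2×10³)(2.2⁴)/(8·11.6³·8) = 19.041 N/mm = 19041 N/m
Wire length L = πDN_a = π·11.6·8 = 291.54 mm
m = ρ·(πd²/4)·L = 7850 × 3.8013×10⁻⁶ m² × 0.29154 m = 0.0086997 kg
f_n = ½√(k/m) = 0.5·√(19041/0.0086997) = 0.5·√(2.1887e+06) = 739.72 Hz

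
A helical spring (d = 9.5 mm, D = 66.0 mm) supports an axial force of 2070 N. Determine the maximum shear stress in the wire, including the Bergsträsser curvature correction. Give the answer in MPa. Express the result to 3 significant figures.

488 MPa

Spring index C = D/d = 66.0/9.5 = 6.9474
K_B = (4C+2)/(4C−3) = 29.789/24.789 = 1.2017
τ₀ = 8FD/(πd³) = 8·2070·66.0/(π·9.5³) = 1.09296e+06/2693.5 = 405.77 MPa
τ_max = K·τ₀ = 1.2017 × 405.77 = 487.62 MPa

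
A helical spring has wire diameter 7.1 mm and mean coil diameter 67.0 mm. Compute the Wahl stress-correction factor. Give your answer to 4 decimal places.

1.1541

C = D/d = 67.0/7.1 = 9.4366
K_W = (4C−1)/(4C−4) + 0.615/C = 36.746/33.746 + 0.0652 = 1.1541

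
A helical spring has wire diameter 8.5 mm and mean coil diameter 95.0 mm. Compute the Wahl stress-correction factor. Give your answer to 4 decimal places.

C = D/d = 95.0/8.5 = 11.1765
K_W = (4C−1)/(4C−4) + 0.615/C = 43.706/40.706 + 0.0550 = 1.1287

1.1287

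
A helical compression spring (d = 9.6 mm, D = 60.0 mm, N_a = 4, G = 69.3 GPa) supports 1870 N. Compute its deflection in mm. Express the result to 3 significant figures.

k = Gd⁴/(8D³N_a) = (69.3×10³)(9.6⁴)/(8·60.0³·4) = 85.156 N/mm
δ = F/k = 1870 / 85.156 = 21.96 mm

22.0 mm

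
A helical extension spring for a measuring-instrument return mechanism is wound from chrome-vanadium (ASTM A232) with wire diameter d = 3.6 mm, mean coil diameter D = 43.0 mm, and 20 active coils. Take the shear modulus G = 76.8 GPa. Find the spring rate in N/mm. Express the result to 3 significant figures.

k = Gd⁴/(8D³N_a) = (76.8×10³ × 3.6⁴) / (8 × 43.0³ × 20)
  = 1.28995e+07 / 1.27211e+07 = 1.014 N/mm

1.01 N/mm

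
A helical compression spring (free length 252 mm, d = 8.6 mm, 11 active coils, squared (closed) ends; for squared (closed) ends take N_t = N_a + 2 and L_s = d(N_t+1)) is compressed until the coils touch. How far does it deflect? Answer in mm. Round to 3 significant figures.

132 mm

N_t = 13; L_s = 8.6·14 = 120.4 mm
δ_solid = L₀ − L_s = 252 − 120.4 = 131.6 mm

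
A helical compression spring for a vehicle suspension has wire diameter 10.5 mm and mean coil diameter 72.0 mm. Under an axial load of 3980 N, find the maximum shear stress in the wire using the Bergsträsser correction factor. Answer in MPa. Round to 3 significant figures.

Spring index C = D/d = 72.0/10.5 = 6.8571
K_B = (4C+2)/(4C−3) = 29.429/24.429 = 1.2047
τ₀ = 8FD/(πd³) = 8·3980·72.0/(π·10.5³) = 2.29248e+06/3636.8 = 630.36 MPa
τ_max = K·τ₀ = 1.2047 × 630.36 = 759.38 MPa

759 MPa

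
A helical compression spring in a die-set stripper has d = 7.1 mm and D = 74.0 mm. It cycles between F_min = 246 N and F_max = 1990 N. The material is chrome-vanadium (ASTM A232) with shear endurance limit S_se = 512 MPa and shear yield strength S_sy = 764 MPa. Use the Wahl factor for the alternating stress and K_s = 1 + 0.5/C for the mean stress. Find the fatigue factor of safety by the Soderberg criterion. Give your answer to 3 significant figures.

0.547

C = D/d = 74.0/7.1 = 10.4225; K_W = (4C−1)/(4C−4)+0.615/C = 1.1386; K_s = 1+0.5/C = 1.0480
F_a = (F_max−F_min)/2 = 872 N; F_m = (F_max+F_min)/2 = 1118 N
τ_a = K_W·8F_aD/(πd³) = 1.1386 × 459.11 = 522.74 MPa
τ_m = K_s·8F_mD/(πd³) = 1.0480 × 588.62 = 616.86 MPa
Soderberg: 1/n_f = τ_a/S_se + τ_m/S_sy = 522.74/512 + 616.86/764 = 1.02098 + 0.80741 = 1.8284
n_f = 1/1.8284 = 0.5469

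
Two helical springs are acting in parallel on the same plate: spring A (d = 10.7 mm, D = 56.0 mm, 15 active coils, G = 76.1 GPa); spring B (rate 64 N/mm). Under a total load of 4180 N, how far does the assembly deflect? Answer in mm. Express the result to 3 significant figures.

k_A = Gd⁴/(8D³N_a) = (76.1×10³)(10.7⁴)/(8·56.0³·15) = 47.334 N/mm
Parallel: k_eq = 47.334 + 64 = 111.33 N/mm
δ = F/k_eq = 4180/111.33 = 37.545 mm

37.5 mm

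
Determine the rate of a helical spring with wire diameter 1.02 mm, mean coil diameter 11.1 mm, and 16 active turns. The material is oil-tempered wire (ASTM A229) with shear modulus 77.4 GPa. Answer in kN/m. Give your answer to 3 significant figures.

k = Gd⁴/(8D³N_a) = (77.4×10³ × 1.02⁴) / (8 × 11.1³ × 16)
  = 83780.2 / 175057 = 0.47859 N/mm

0.479 kN/m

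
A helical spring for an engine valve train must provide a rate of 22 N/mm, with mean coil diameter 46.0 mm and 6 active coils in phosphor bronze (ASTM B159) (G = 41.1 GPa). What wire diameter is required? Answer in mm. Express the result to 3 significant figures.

d = (8D³N_a·k / G)^(1/4) = (8·46.0³·6·22 / (41.1×10³))^0.25
  = (2500.9)^0.25 = 7.0717 mm

7.07 mm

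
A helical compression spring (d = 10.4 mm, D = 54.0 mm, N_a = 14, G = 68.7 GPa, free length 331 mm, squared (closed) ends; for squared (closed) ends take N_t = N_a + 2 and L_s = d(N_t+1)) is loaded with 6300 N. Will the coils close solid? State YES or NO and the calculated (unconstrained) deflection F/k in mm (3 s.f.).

NO, δ = 138 mm

k = Gd⁴/(8D³N_a) = (68.7×10³)(10.4⁴)/(8·54.0³·14) = 45.571 N/mm
N_t = 16; L_s = 10.4·17 = 176.8 mm; δ_solid = L₀ − L_s = 331 − 176.8 = 154.2 mm
δ = F/k = 6300/45.571 = 138.25 mm
δ < δ_solid → spring does not go solid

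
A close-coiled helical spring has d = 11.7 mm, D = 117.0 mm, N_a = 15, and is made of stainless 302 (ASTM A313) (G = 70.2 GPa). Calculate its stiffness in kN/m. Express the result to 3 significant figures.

6.84 kN/m

k = Gd⁴/(8D³N_a) = (70.2×10³ × 11.7⁴) / (8 × 117.0³ × 15)
  = 1.31547e+09 / 1.92194e+08 = 6.8445 N/mm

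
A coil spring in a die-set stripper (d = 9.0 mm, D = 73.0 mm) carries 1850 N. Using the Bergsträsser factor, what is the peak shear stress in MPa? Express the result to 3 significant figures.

552 MPa

Spring index C = D/d = 73.0/9.0 = 8.1111
K_B = (4C+2)/(4C−3) = 34.444/29.444 = 1.1698
τ₀ = 8FD/(πd³) = 8·1850·73.0/(π·9.0³) = 1.0804e+06/2290.2 = 471.74 MPa
τ_max = K·τ₀ = 1.1698 × 471.74 = 551.85 MPa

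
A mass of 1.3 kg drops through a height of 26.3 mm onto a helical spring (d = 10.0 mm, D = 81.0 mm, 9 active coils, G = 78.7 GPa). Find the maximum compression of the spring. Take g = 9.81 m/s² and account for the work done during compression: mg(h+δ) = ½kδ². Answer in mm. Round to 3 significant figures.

k = Gd⁴/(8D³N_a) = (78.7×10³)(10.0⁴)/(8·81.0³·9) = 20.568 N/mm
W = mg = 1.3 × 9.81 = 12.753 N
½kδ² − Wδ − Wh = 0 → δ = (W + √(W² + 2kWh))/k
δ = (12.753 + √(162.64 + 13797))/20.568 = (12.753 + 118.15)/20.568 = 6.3645 mm

6.36 mm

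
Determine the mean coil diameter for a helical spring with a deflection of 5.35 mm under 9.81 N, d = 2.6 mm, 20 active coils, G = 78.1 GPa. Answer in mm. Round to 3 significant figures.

23.0 mm

Required rate k = F/δ = 9.81/5.35 = 1.8336 N/mm
D = (Gd⁴/(8N_a·k))^(1/3) = (78.1×10³·2.6⁴/(8·20·1.8336))^(1/3)
  = (12164.9)^(1/3) = 22.9987 mm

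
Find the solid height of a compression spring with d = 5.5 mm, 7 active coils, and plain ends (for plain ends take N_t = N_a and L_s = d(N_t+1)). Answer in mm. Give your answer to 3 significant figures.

44.0 mm

plain ends: N_t = N_a = 7
L_s = d·(N_t+1) = 5.5 × 8 = 44 mm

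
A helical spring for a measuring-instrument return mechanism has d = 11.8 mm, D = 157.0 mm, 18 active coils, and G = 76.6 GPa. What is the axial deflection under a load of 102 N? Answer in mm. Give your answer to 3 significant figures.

38.3 mm

k = Gd⁴/(8D³N_a) = (76.6×10³)(11.8⁴)/(8·157.0³·18) = 2.665 N/mm
δ = F/k = 102 / 2.665 = 38.274 mm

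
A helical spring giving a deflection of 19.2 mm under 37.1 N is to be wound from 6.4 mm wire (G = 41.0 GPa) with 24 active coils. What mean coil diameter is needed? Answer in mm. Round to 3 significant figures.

Required rate k = F/δ = 37.1/19.2 = 1.9323 N/mm
D = (Gd⁴/(8N_a·k))^(1/3) = (41.0×10³·6.4⁴/(8·24·1.9323))^(1/3)
  = (185409)^(1/3) = 57.0221 mm

57.0 mm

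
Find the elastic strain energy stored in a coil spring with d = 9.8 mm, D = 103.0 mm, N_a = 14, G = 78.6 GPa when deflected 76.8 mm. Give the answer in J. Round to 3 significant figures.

k = Gd⁴/(8D³N_a) = (78.6×10³)(9.8⁴)/(8·103.0³·14) = 5.9238 N/mm
U = ½kδ² = 0.5 × 5.9238 × 76.8² = 17470 N·mm = 17.47 J

17.5 J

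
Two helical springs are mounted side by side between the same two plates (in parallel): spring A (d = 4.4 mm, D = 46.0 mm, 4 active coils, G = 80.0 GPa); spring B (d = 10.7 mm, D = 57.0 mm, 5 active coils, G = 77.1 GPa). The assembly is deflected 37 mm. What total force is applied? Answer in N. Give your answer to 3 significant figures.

k_A = Gd⁴/(8D³N_a) = (80.0×10³)(4.4⁴)/(8·46.0³·4) = 9.6267 N/mm
k_B = Gd⁴/(8D³N_a) = (77.1×10³)(10.7⁴)/(8·57.0³·5) = 136.43 N/mm
Parallel: k_eq = 9.6267 + 136.43 = 146.06 N/mm
F = k_eq·δ = 146.06·37 = 5404 N

5400 N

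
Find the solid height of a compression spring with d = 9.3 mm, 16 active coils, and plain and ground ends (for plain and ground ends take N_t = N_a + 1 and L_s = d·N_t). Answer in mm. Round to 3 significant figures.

plain and ground ends: N_t = N_a + 1 = 16 + 1 = 17
L_s = d·N_t = 9.3 × 17 = 158.1 mm

158 mm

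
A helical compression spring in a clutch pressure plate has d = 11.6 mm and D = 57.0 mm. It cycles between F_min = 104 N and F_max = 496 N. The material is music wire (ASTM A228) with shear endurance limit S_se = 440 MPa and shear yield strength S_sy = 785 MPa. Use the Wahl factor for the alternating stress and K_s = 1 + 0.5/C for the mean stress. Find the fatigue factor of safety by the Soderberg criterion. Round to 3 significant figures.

C = D/d = 57.0/11.6 = 4.9138; K_W = (4C−1)/(4C−4)+0.615/C = 1.3168; K_s = 1+0.5/C = 1.1018
F_a = (F_max−F_min)/2 = 196 N; F_m = (F_max+F_min)/2 = 300 N
τ_a = K_W·8F_aD/(πd³) = 1.3168 × 18.226 = 24 MPa
τ_m = K_s·8F_mD/(πd³) = 1.1018 × 27.897 = 30.736 MPa
Soderberg: 1/n_f = τ_a/S_se + τ_m/S_sy = 24/440 + 30.736/785 = 0.05455 + 0.03915 = 0.0937
n_f = 1/0.0937 = 10.67

10.7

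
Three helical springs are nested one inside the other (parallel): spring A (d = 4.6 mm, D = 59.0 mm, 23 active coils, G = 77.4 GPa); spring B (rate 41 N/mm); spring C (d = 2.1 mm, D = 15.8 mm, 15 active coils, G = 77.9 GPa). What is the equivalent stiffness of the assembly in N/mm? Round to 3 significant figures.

45.1 N/mm

k_A = Gd⁴/(8D³N_a) = (77.4×10³)(4.6⁴)/(8·59.0³·23) = 0.91706 N/mm
k_C = Gd⁴/(8D³N_a) = (77.9×10³)(2.1⁴)/(8·15.8³·15) = 3.2008 N/mm
Parallel: k_eq = 0.91706 + 41 + 3.2008 = 45.118 N/mm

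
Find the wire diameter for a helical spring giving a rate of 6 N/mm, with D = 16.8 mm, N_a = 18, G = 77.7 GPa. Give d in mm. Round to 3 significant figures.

2.69 mm

d = (8D³N_a·k / G)^(1/4) = (8·16.8³·18·6 / (77.7×10³))^0.25
  = (52.725)^0.25 = 2.6947 mm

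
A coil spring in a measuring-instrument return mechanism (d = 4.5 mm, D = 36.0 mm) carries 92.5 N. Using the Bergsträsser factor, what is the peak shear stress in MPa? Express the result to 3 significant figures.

109 MPa

Spring index C = D/d = 36.0/4.5 = 8.0000
K_B = (4C+2)/(4C−3) = 34.000/29.000 = 1.1724
τ₀ = 8FD/(πd³) = 8·92.5·36.0/(π·4.5³) = 26640/286.28 = 93.057 MPa
τ_max = K·τ₀ = 1.1724 × 93.057 = 109.1 MPa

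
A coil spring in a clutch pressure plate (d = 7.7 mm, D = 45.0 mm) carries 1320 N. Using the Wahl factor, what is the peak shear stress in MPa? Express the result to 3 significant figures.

417 MPa

Spring index C = D/d = 45.0/7.7 = 5.8442
K_W = (4C−1)/(4C−4) + 0.615/C = 22.377/19.377 + 0.1052 = 1.2601
τ₀ = 8FD/(πd³) = 8·1320·45.0/(π·7.7³) = 475200/1434.2 = 331.33 MPa
τ_max = K·τ₀ = 1.2601 × 331.33 = 417.49 MPa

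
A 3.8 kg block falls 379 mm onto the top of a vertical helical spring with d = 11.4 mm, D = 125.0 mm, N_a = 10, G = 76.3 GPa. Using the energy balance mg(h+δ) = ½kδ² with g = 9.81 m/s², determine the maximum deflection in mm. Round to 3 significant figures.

k = Gd⁴/(8D³N_a) = (76.3×10³)(11.4⁴)/(8·125.0³·10) = 8.2475 N/mm
W = mg = 3.8 × 9.81 = 37.278 N
½kδ² − Wδ − Wh = 0 → δ = (W + √(W² + 2kWh))/k
δ = (37.278 + √(1389.6 + 233048))/8.2475 = (37.278 + 484.19)/8.2475 = 63.227 mm

63.2 mm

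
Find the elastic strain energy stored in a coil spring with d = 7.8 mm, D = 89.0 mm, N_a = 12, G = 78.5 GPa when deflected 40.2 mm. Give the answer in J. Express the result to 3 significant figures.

k = Gd⁴/(8D³N_a) = (78.5×10³)(7.8⁴)/(8·89.0³·12) = 4.2935 N/mm
U = ½kδ² = 0.5 × 4.2935 × 40.2² = 3469.2 N·mm = 3.4692 J

3.47 J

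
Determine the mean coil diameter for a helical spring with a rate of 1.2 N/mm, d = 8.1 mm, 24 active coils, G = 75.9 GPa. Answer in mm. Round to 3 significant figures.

112 mm

D = (Gd⁴/(8N_a·k))^(1/3) = (75.9×10³·8.1⁴/(8·24·1.2))^(1/3)
  = (1.41808e+06)^(1/3) = 112.3483 mm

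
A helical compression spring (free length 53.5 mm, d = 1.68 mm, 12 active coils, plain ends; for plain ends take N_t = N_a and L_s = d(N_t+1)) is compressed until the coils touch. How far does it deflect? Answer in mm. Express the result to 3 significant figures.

N_t = 12; L_s = 1.68·13 = 21.84 mm
δ_solid = L₀ − L_s = 53.5 − 21.84 = 31.66 mm

31.7 mm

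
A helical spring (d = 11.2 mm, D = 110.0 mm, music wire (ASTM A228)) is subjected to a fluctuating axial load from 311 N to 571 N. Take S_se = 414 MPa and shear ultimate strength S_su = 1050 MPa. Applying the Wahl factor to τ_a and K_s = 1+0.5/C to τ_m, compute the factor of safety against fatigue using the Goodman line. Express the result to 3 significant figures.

C = D/d = 110.0/11.2 = 9.8214; K_W = (4C−1)/(4C−4)+0.615/C = 1.1476; K_s = 1+0.5/C = 1.0509
F_a = (F_max−F_min)/2 = 130 N; F_m = (F_max+F_min)/2 = 441 N
τ_a = K_W·8F_aD/(πd³) = 1.1476 × 25.919 = 29.746 MPa
τ_m = K_s·8F_mD/(πd³) = 1.0509 × 87.926 = 92.402 MPa
Goodman: 1/n_f = τ_a/S_se + τ_m/S_su = 29.746/414 + 92.402/1050 = 0.07185 + 0.08800 = 0.15985
n_f = 1/0.15985 = 6.256

6.26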